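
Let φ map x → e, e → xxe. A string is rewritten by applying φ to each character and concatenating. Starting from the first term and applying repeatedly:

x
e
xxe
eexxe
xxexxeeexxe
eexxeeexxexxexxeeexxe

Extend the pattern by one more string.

xxexxeeexxexxexxeeexxeeexxeeexxexxexxeeexxe

φ(eexxeeexxexxexxeeexxe) expands symbol-by-symbol to xxe xxe e e xxe xxe xxe e e xxe e e xxe e e xxe xxe xxe e e xxe; joining the 21 pieces gives the next term.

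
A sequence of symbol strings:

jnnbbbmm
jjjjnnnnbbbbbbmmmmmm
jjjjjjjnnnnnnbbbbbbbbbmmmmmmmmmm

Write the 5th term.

Term n consists of 3n-2 j's, followed by 2n n's, followed by 3n b's, followed by 4n-2 m's (n = 1, 2, …).
At n = 5 the blocks have lengths 13, 10, 15, 18.

jjjjjjjjjjjjjnnnnnnnnnnbbbbbbbbbbbbbbbmmmmmmmmmmmmmmmmmm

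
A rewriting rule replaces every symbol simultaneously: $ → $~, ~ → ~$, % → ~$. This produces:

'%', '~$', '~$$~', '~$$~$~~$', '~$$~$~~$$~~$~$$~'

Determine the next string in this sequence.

Replace each of the 16 characters of ~$$~$~~$$~~$~$$~ in place — ~$ $~ $~ ~$ $~ ~$ ~$ $~ $~ ~$ ~$ $~ ~$ $~ $~ ~$ — and concatenate.

~$$~$~~$$~~$~$$~$~~$~$$~~$$~$~~$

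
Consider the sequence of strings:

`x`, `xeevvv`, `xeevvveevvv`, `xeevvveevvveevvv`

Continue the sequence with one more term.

xeevvveevvveevvveevvv

Each term is the previous one with eevvv appended.
So the next term is xeevvveevvveevvv·eevvv.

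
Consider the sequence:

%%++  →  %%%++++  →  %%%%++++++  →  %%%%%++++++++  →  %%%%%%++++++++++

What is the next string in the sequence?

The n-th term is n+1 %'s then 2n +'s (n = 1, 2, …).
For the next term, n = 6, so the run lengths are 7, 12.

%%%%%%%++++++++++++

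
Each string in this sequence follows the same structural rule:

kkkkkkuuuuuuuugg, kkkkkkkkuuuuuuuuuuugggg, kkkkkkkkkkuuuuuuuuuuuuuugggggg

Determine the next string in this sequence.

kkkkkkkkkkkkuuuuuuuuuuuuuuuuugggggggg

Each string has the form k^{2n+2} u^{3n+2} g^{2n-2}, where the shown terms are n = 2, 3, 4.
Setting n = 5 gives 12, 17, 8 characters in each block.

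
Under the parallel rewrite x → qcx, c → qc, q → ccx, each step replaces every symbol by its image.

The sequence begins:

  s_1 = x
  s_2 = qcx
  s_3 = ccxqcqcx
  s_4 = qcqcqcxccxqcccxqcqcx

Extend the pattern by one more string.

φ(qcqcqcxccxqcccxqcqcx) expands symbol-by-symbol to ccx qc ccx qc ccx qc qcx qc qc qcx ccx qc qc qc qcx ccx qc ccx qc qcx; joining the 20 pieces gives the next term.

ccxqcccxqcccxqcqcxqcqcqcxccxqcqcqcqcxccxqcccxqcqcx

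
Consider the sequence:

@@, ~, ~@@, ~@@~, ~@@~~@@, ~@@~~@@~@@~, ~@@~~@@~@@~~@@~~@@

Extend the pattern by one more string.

This is a Fibonacci-style word recurrence s(k) = s(k−1)·s(k−2): e.g. ~·@@ = ~@@.
So term 8 is ~@@~~@@~@@~~@@~~@@·~@@~~@@~@@~.

~@@~~@@~@@~~@@~~@@~@@~~@@~@@~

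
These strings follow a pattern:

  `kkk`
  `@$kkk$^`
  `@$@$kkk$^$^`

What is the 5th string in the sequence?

@$@$@$@$kkk$^$^$^$^

Every step adds @$ to the front and $^ to the end of the previous string.
From @$@$kkk$^$^, 2 further steps: @$@$kkk$^$^ → @$@$@$kkk$^$^$^ → (answer).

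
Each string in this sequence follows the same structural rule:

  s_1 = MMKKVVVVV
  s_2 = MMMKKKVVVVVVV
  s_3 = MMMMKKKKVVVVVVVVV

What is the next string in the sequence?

The n-th term is n M's then n K's then 2n+1 V's, where the shown terms are n = 2, 3, 4.
For the next term, n = 5, so the run lengths are 5, 5, 11.

MMMMMKKKKKVVVVVVVVVVV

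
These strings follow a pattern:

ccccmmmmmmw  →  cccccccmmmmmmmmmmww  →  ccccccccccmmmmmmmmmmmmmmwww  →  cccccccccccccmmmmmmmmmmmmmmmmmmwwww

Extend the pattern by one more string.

ccccccccccccccccmmmmmmmmmmmmmmmmmmmmmmwwwww

Term n consists of 3n+1 c's, followed by 4n+2 m's, followed by n w's (n = 1, 2, …).
Setting n = 5 gives 16, 22, 5 characters in each block.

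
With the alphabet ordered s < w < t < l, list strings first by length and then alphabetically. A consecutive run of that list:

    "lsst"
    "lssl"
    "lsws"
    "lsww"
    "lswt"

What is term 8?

Stepping forward 3 times from lswt: lswt → lswl → lsts, then the target.

lstw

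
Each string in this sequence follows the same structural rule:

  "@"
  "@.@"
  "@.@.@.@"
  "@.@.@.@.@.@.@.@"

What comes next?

Each string is two copies of the previous one joined by '.'.
Doubling @.@.@.@.@.@.@.@ with '.' between the halves:

@.@.@.@.@.@.@.@.@.@.@.@.@.@.@.@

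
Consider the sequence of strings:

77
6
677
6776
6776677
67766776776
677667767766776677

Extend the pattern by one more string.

Each term (from the third on) is the previous term followed by the one before it: term 3 = 6·77 = 677.
Continuing: 677667767766776677 · 67766776776 gives term 8.

67766776776677667767766776776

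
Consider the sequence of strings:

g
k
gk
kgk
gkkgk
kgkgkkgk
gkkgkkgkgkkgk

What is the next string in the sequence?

kgkgkkgkgkkgkkgkgkkgk

Each term (from the third on) is the two preceding terms concatenated in order: term 3 = g·k = gk.
The next term joins kgkgkkgk and gkkgkkgkgkkgk.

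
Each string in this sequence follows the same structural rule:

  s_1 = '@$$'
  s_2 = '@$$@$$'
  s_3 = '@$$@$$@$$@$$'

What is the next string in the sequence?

@$$@$$@$$@$$@$$@$$@$$@$$

Each string is two copies of the previous one concatenated.
One more doubling of @$$@$$@$$@$$ gives the answer.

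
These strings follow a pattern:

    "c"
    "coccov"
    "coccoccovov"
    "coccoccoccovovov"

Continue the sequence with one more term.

s(k+1) = coc·s(k)·ov, so each term gains coc as a prefix and ov as a suffix.
Applying this once more to coccoccoccovovov:

coccoccoccoccovovovov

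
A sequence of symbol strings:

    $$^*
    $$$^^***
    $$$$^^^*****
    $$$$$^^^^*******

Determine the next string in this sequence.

$$$$$$^^^^^*********

The n-th term is n+1 $'s then n ^'s then 2n-1 *'s (n = 1, 2, …).
At n = 5 the blocks have lengths 6, 5, 9.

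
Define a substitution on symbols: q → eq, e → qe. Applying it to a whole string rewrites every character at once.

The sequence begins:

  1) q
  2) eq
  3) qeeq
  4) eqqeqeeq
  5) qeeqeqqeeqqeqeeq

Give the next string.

Applying the rule to each of the 16 symbols of qeeqeqqeeqqeqeeq gives the pieces eq qe qe eq qe eq eq qe qe eq eq qe eq qe qe eq, which concatenate to the answer.

eqqeqeeqqeeqeqqeqeeqeqqeeqqeqeeq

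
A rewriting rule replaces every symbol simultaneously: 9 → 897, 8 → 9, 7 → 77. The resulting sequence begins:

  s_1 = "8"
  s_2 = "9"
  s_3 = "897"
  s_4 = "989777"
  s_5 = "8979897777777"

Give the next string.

φ(8979897777777) expands symbol-by-symbol to 9 897 77 897 9 897 77 77 77 77 77 77 77; joining the 13 pieces gives the next term.

989777897989777777777777777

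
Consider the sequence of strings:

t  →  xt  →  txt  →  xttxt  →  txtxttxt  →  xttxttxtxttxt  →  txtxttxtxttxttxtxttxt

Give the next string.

xttxttxtxttxttxtxttxtxttxttxtxttxt

This is a Fibonacci-style word recurrence s(k) = s(k−2)·s(k−1): e.g. t·xt = txt.
The next term joins xttxttxtxttxt and txtxttxtxttxttxtxttxt.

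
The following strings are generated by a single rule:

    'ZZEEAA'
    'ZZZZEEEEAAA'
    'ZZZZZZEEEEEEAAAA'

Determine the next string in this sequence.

Each string has the form Z^{2n} E^{2n} A^{n+1} (n = 1, 2, …).
Setting n = 4 gives 8, 8, 5 characters in each block.

ZZZZZZZZEEEEEEEEAAAAA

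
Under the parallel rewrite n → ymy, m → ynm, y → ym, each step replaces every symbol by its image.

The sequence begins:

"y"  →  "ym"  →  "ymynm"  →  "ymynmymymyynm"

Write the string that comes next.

Rewriting the 13 symbols of ymynmymymyynm one by one yields ym ynm ym ymy ynm ym ynm ym ynm ym ym ymy ynm; concatenated:

ymynmymymyynmymynmymynmymymymyynm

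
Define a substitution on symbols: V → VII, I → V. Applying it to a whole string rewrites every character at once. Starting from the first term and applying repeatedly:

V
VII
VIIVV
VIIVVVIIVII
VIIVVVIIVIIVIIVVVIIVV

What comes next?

Rewriting the 21 symbols of VIIVVVIIVIIVIIVVVIIVV one by one yields VII V V VII VII VII V V VII V V VII V V VII VII VII V V VII VII; concatenated:

VIIVVVIIVIIVIIVVVIIVVVIIVVVIIVIIVIIVVVIIVII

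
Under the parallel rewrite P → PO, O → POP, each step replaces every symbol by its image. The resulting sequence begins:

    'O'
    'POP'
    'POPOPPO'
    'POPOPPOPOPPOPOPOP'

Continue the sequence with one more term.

POPOPPOPOPPOPOPOPPOPOPPOPOPOPPOPOPPOPOPPO

Replace each of the 17 characters of POPOPPOPOPPOPOPOP in place — PO POP PO POP PO PO POP PO POP PO PO POP PO POP PO POP PO — and concatenate.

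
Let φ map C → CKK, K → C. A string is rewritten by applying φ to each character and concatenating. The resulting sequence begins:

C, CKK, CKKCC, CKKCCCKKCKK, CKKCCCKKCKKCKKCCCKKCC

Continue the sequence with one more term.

Rewriting the 21 symbols of CKKCCCKKCKKCKKCCCKKCC one by one yields CKK C C CKK CKK CKK C C CKK C C CKK C C CKK CKK CKK C C CKK CKK; concatenated:

CKKCCCKKCKKCKKCCCKKCCCKKCCCKKCKKCKKCCCKKCKK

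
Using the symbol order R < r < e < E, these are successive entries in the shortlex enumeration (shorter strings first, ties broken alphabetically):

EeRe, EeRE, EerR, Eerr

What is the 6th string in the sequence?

Continuing the enumeration 2 steps past Eerr: Eerr → Eere → (answer).

EerE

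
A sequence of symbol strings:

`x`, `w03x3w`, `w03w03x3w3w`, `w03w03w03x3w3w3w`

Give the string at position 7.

s(k+1) = w03·s(k)·3w, so each term gains w03 as a prefix and 3w as a suffix.
From w03w03w03x3w3w3w, 3 further steps: w03w03w03x3w3w3w → w03w03w03w03x3w3w3w3w → w03w03w03w03w03x3w3w3w3w3w → (answer).

w03w03w03w03w03w03x3w3w3w3w3w3w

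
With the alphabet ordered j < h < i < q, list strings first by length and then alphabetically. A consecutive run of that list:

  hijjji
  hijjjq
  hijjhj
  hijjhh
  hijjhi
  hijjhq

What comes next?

hijjij

The successor of hijjhq increments the rightmost position that isn't already q and resets every position after it to j.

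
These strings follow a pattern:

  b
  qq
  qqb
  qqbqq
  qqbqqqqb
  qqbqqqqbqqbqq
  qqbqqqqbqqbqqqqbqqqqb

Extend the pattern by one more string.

qqbqqqqbqqbqqqqbqqqqbqqbqqqqbqqbqq

This is a Fibonacci-style word recurrence s(k) = s(k−1)·s(k−2): e.g. qq·b = qqb.
So term 8 is qqbqqqqbqqbqqqqbqqqqb·qqbqqqqbqqbqq.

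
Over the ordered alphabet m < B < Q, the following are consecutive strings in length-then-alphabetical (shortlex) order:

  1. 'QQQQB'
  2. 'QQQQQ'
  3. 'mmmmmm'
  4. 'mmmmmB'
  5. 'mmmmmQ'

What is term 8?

Stepping forward 3 times from mmmmmQ: mmmmmQ → mmmmBm → mmmmBB, then the target.

mmmmBQ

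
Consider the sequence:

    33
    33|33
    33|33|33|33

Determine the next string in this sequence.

s(k+1) = s(k)·|·s(k) — each term doubles the last with '|' between the halves.
Doubling 33|33|33|33 with '|' between the halves:

33|33|33|33|33|33|33|33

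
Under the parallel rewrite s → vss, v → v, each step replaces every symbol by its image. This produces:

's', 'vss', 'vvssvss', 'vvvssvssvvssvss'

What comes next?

vvvvssvssvvssvssvvvssvssvvssvss

φ(vvvssvssvvssvss) expands symbol-by-symbol to v v v vss vss v vss vss v v vss vss v vss vss; joining the 15 pieces gives the next term.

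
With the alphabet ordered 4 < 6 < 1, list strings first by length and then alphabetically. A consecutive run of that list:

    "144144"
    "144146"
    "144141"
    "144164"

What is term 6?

Continuing the enumeration 2 steps past 144164: 144164 → 144166 → (answer).

144161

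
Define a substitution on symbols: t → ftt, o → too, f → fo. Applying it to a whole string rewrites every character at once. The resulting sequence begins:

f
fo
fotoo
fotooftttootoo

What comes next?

fotooftttootoofofttfttftttootooftttootoo

Replace each of the 14 characters of fotooftttootoo in place — fo too ftt too too fo ftt ftt ftt too too ftt too too — and concatenate.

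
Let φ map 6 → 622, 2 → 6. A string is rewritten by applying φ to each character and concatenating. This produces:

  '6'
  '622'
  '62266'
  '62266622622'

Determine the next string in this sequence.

Expanding 62266622622: 6→622, 2→6, 2→6, 6→622, 6→622, 6→622, 2→6, 2→6, 6→622, 2→6, 2→6. Concatenated: 622 6 6 622 622 622 6 6 622 6 6.

622666226226226662266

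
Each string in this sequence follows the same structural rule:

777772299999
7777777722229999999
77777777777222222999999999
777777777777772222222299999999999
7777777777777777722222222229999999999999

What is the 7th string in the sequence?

777777777777777777777772222222222222299999999999999999

Each string has the form 7^{3n+2} 2^{2n} 9^{2n+3} (n = 1, 2, …).
At n = 7 the blocks have lengths 23, 14, 17.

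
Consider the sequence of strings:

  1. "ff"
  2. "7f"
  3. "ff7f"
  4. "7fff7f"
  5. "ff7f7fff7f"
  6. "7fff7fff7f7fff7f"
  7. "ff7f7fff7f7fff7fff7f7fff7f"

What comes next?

7fff7fff7f7fff7fff7f7fff7f7fff7fff7f7fff7f

This is a Fibonacci-style word recurrence s(k) = s(k−2)·s(k−1): e.g. ff·7f = ff7f.
Continuing: 7fff7fff7f7fff7f · ff7f7fff7f7fff7fff7f7fff7f gives term 8.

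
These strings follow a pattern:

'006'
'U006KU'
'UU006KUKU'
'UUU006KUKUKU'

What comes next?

Each term wraps the previous one in U on the left and KU on the right.
Applying this once more to UUU006KUKUKU:

UUUU006KUKUKUKU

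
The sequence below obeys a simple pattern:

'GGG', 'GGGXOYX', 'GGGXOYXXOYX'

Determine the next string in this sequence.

Each term is the previous one with XOYX appended.
One more step from GGGXOYXXOYX gives the answer.

GGGXOYXXOYXXOYX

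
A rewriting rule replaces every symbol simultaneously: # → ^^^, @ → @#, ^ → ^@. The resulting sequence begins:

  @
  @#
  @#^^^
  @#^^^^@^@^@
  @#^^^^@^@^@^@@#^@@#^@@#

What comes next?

@#^^^^@^@^@^@@#^@@#^@@#^@@#@#^^^^@@#@#^^^^@@#@#^^^

Replace each of the 23 characters of @#^^^^@^@^@^@@#^@@#^@@# in place — @# ^^^ ^@ ^@ ^@ ^@ @# ^@ @# ^@ @# ^@ @# @# ^^^ ^@ @# @# ^^^ ^@ @# @# ^^^ — and concatenate.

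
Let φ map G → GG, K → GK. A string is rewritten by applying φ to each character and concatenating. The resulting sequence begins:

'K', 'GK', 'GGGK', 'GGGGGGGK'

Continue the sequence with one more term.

GGGGGGGGGGGGGGGK

Apply φ to GGGGGGGK symbol by symbol: G→GG, G→GG, G→GG, G→GG, G→GG, G→GG, G→GG, K→GK; joined: GG GG GG GG GG GG GG GK.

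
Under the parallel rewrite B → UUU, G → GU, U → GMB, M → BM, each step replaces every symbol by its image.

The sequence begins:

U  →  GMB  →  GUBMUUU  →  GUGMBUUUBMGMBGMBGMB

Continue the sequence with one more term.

φ(GUGMBUUUBMGMBGMBGMB) expands symbol-by-symbol to GU GMB GU BM UUU GMB GMB GMB UUU BM GU BM UUU GU BM UUU GU BM UUU; joining the 19 pieces gives the next term.

GUGMBGUBMUUUGMBGMBGMBUUUBMGUBMUUUGUBMUUUGUBMUUU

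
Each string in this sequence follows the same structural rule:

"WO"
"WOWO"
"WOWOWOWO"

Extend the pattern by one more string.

Each string is two copies of the previous one concatenated.
Doubling WOWOWOWO:

WOWOWOWOWOWOWOWO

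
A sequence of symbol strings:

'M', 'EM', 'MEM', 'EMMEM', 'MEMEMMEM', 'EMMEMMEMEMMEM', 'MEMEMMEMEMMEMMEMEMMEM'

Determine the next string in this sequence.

Each term (from the third on) is the two preceding terms concatenated in order: term 3 = M·EM = MEM.
Continuing: EMMEMMEMEMMEM · MEMEMMEMEMMEMMEMEMMEM gives term 8.

EMMEMMEMEMMEMMEMEMMEMEMMEMMEMEMMEM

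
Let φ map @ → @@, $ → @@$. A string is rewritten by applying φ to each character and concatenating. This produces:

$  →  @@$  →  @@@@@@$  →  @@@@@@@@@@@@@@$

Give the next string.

@@@@@@@@@@@@@@@@@@@@@@@@@@@@@@$

φ(@@@@@@@@@@@@@@$) expands symbol-by-symbol to @@ @@ @@ @@ @@ @@ @@ @@ @@ @@ @@ @@ @@ @@ @@$; joining the 15 pieces gives the next term.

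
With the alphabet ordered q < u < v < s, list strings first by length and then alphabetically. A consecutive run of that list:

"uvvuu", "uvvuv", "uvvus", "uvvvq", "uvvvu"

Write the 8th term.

uvvsq

Stepping forward 3 times from uvvvu: uvvvu → uvvvv → uvvvs, then the target.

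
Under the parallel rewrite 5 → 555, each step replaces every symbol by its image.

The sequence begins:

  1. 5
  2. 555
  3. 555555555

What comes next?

Apply φ to 555555555 symbol by symbol: 5→555, 5→555, 5→555, 5→555, 5→555, 5→555, 5→555, 5→555, 5→555; joined: 555 555 555 555 555 555 555 555 555.

555555555555555555555555555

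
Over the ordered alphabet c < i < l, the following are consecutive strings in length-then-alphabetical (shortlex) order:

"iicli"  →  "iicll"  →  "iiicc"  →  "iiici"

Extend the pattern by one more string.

Find the rightmost character of iiici below l, bump it to the next letter, and reset everything to its right to c.

iiicl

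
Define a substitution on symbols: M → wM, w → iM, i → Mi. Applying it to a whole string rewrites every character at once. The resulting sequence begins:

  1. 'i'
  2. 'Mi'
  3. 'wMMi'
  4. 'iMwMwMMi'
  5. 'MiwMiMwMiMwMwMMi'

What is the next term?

Applying the rule to each of the 16 symbols of MiwMiMwMiMwMwMMi gives the pieces wM Mi iM wM Mi wM iM wM Mi wM iM wM iM wM wM Mi, which concatenate to the answer.

wMMiiMwMMiwMiMwMMiwMiMwMiMwMwMMi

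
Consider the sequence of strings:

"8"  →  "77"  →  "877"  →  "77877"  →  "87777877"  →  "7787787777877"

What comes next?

This is a Fibonacci-style word recurrence s(k) = s(k−2)·s(k−1): e.g. 8·77 = 877.
Continuing: 87777877 · 7787787777877 gives term 7.

877778777787787777877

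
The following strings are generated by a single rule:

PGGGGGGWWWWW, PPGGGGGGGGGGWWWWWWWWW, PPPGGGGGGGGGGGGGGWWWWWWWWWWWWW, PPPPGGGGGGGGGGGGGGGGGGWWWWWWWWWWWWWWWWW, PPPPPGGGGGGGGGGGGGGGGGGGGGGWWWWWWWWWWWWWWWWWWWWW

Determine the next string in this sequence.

Term n consists of n P's, followed by 4n+2 G's, followed by 4n+1 W's (n = 1, 2, …).
At n = 6 the blocks have lengths 6, 26, 25.

PPPPPPGGGGGGGGGGGGGGGGGGGGGGGGGGWWWWWWWWWWWWWWWWWWWWWWWWW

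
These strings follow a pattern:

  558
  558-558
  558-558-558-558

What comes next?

s(k+1) = s(k)·-·s(k) — each term doubles the last with '-' between the halves.
So the next term is two copies of 558-558-558-558 with '-' between the halves.

558-558-558-558-558-558-558-558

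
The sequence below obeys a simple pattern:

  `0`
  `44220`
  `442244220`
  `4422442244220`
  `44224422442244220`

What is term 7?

Every step adds 4422 at the front: s(k+1) = 4422·s(k).
From 44224422442244220, 2 further steps: 44224422442244220 → 442244224422442244220 → (answer).

4422442244224422442244220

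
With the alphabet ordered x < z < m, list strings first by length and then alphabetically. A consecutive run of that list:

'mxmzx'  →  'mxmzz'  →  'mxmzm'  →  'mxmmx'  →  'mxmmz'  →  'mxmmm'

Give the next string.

The successor of mxmmm increments the rightmost position that isn't already m and resets every position after it to x.

mzxxx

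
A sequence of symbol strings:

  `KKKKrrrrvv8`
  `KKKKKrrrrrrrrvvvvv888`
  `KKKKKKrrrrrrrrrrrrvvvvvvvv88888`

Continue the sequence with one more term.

The n-th term is n+3 K's then 4n r's then 3n-1 v's then 2n-1 8's (n = 1, 2, …).
Setting n = 4 gives 7, 16, 11, 7 characters in each block.

KKKKKKKrrrrrrrrrrrrrrrrvvvvvvvvvvv8888888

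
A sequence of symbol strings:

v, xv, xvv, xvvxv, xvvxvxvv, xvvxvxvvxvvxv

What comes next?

xvvxvxvvxvvxvxvvxvxvv

Each term (from the third on) is the previous term followed by the one before it: term 3 = xv·v = xvv.
So term 7 is xvvxvxvvxvvxv·xvvxvxvv.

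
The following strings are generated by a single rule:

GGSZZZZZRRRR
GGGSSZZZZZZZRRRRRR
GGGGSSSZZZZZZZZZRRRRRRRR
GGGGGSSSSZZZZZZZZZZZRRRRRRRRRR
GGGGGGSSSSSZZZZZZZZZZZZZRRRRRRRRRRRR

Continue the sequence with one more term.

GGGGGGGSSSSSSZZZZZZZZZZZZZZZRRRRRRRRRRRRRR

The n-th term is n G's then n-1 S's then 2n+1 Z's then 2n R's, where the shown terms are n = 2, 3, 4, 5, 6.
Setting n = 7 gives 7, 6, 15, 14 characters in each block.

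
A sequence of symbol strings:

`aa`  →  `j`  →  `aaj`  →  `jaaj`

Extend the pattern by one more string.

aajjaaj

This is a Fibonacci-style word recurrence s(k) = s(k−2)·s(k−1): e.g. aa·j = aaj.
Continuing: aaj · jaaj gives term 5.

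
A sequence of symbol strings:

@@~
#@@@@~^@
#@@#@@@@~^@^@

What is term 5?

#@@#@@#@@#@@@@~^@^@^@^@

s(k+1) = #@@·s(k)·^@, so each term gains #@@ as a prefix and ^@ as a suffix.
From #@@#@@@@~^@^@, 2 further steps: #@@#@@@@~^@^@ → #@@#@@#@@@@~^@^@^@ → (answer).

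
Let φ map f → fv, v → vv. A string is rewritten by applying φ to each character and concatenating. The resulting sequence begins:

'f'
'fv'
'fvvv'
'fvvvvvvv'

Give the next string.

fvvvvvvvvvvvvvvv

Expanding fvvvvvvv: f→fv, v→vv, v→vv, v→vv, v→vv, v→vv, v→vv, v→vv. Concatenated: fv vv vv vv vv vv vv vv.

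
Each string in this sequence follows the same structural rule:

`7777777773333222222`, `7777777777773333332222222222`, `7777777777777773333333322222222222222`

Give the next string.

Reading off run lengths: 7 runs 9, 12, 15; 3 runs 4, 6, 8; 2 runs 6, 10, 14 — each is linear in n, where the shown terms are n = 2, 3, 4.
Setting n = 5 gives 18, 10, 18 characters in each block.

7777777777777777773333333333222222222222222222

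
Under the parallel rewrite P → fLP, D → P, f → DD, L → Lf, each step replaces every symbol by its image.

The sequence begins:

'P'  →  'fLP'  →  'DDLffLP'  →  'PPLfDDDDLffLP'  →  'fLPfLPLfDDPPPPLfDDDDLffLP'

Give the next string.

DDLffLPDDLffLPLfDDPPfLPfLPfLPfLPLfDDPPPPLfDDDDLffLP

Applying the rule to each of the 25 symbols of fLPfLPLfDDPPPPLfDDDDLffLP gives the pieces DD Lf fLP DD Lf fLP Lf DD P P fLP fLP fLP fLP Lf DD P P P P Lf DD DD Lf fLP, which concatenate to the answer.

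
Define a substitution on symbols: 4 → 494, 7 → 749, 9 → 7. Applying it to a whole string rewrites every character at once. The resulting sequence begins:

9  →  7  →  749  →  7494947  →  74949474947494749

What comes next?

74949474947494749494749474949474947494947

Applying the rule to each of the 17 symbols of 74949474947494749 gives the pieces 749 494 7 494 7 494 749 494 7 494 749 494 7 494 749 494 7, which concatenate to the answer.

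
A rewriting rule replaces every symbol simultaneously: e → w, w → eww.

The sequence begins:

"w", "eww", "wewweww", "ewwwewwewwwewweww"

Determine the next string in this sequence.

wewwewwewwwewwewwwewwewwewwwewwewwwewweww

Applying the rule to each of the 17 symbols of ewwwewwewwwewweww gives the pieces w eww eww eww w eww eww w eww eww eww w eww eww w eww eww, which concatenate to the answer.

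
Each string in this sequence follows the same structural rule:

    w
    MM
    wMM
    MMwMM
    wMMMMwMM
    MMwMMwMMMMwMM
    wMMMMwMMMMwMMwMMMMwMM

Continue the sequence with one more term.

MMwMMwMMMMwMMwMMMMwMMMMwMMwMMMMwMM

From term 3 onward, concatenate the second-to-last term with the last: w·MM = wMM, MM·wMM = MMwMM, …
So term 8 is MMwMMwMMMMwMM·wMMMMwMMMMwMMwMMMMwMM.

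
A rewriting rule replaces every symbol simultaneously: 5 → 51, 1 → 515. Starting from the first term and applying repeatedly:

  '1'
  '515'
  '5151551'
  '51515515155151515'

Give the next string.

φ(51515515155151515) expands symbol-by-symbol to 51 515 51 515 51 51 515 51 515 51 51 515 51 515 51 515 51; joining the 17 pieces gives the next term.

51515515155151515515155151515515155151551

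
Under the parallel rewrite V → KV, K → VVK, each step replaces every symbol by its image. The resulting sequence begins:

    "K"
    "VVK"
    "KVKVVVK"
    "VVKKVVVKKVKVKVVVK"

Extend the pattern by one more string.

Rewriting the 17 symbols of VVKKVVVKKVKVKVVVK one by one yields KV KV VVK VVK KV KV KV VVK VVK KV VVK KV VVK KV KV KV VVK; concatenated:

KVKVVVKVVKKVKVKVVVKVVKKVVVKKVVVKKVKVKVVVK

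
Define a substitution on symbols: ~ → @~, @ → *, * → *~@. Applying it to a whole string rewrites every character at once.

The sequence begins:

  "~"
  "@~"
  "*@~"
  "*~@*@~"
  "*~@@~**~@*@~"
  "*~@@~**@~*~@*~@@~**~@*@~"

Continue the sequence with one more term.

Replace each of the 24 characters of *~@@~**@~*~@*~@@~**~@*@~ in place — *~@ @~ * * @~ *~@ *~@ * @~ *~@ @~ * *~@ @~ * * @~ *~@ *~@ @~ * *~@ * @~ — and concatenate.

*~@@~**@~*~@*~@*@~*~@@~**~@@~**@~*~@*~@@~**~@*@~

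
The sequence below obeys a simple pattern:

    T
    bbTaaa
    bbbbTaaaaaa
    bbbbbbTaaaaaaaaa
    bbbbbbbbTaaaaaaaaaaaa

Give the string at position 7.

Every step adds bb to the front and aaa to the end of the previous string.
From bbbbbbbbTaaaaaaaaaaaa, 2 further steps: bbbbbbbbTaaaaaaaaaaaa → bbbbbbbbbbTaaaaaaaaaaaaaaa → (answer).

bbbbbbbbbbbbTaaaaaaaaaaaaaaaaaa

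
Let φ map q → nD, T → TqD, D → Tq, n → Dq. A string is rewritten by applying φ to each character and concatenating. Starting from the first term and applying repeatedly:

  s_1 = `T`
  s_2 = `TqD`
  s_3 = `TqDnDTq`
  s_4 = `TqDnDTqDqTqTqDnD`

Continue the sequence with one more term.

Applying the rule to each of the 16 symbols of TqDnDTqDqTqTqDnD gives the pieces TqD nD Tq Dq Tq TqD nD Tq nD TqD nD TqD nD Tq Dq Tq, which concatenate to the answer.

TqDnDTqDqTqTqDnDTqnDTqDnDTqDnDTqDqTq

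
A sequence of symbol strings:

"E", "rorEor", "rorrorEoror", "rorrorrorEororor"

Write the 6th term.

Every step adds ror to the front and or to the end of the previous string.
From rorrorrorEororor, 2 further steps: rorrorrorEororor → rorrorrorrorEorororor → (answer).

rorrorrorrorrorEororororor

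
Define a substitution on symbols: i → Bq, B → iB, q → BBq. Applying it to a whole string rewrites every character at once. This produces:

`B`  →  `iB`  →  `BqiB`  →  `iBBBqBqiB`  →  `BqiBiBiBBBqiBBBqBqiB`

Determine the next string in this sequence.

φ(BqiBiBiBBBqiBBBqBqiB) expands symbol-by-symbol to iB BBq Bq iB Bq iB Bq iB iB iB BBq Bq iB iB iB BBq iB BBq Bq iB; joining the 20 pieces gives the next term.

iBBBqBqiBBqiBBqiBiBiBBBqBqiBiBiBBBqiBBBqBqiB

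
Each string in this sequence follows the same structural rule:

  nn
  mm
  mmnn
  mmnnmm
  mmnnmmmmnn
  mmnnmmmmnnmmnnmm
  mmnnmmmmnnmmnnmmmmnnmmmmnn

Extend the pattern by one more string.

This is a Fibonacci-style word recurrence s(k) = s(k−1)·s(k−2): e.g. mm·nn = mmnn.
Continuing: mmnnmmmmnnmmnnmmmmnnmmmmnn · mmnnmmmmnnmmnnmm gives term 8.

mmnnmmmmnnmmnnmmmmnnmmmmnnmmnnmmmmnnmmnnmm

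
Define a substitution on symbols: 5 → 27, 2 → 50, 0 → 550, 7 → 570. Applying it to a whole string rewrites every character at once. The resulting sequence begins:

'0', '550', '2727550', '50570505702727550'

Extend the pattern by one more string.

Replace each of the 17 characters of 50570505702727550 in place — 27 550 27 570 550 27 550 27 570 550 50 570 50 570 27 27 550 — and concatenate.

2755027570550275502757055050570505702727550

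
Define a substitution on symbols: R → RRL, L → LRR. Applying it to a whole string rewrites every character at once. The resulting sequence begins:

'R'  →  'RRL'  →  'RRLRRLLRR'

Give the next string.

RRLRRLLRRRRLRRLLRRLRRRRLRRL

Rewriting each symbol of RRLRRLLRR: R→RRL, R→RRL, L→LRR, R→RRL, R→RRL, L→LRR, L→LRR, R→RRL, R→RRL, which concatenates to RRL RRL LRR RRL RRL LRR LRR RRL RRL.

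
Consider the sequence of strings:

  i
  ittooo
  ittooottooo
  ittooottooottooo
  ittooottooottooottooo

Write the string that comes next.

Every step adds ttooo to the end: s(k+1) = s(k)·ttooo.
One more step from ittooottooottooottooo gives the answer.

ittooottooottooottooottooo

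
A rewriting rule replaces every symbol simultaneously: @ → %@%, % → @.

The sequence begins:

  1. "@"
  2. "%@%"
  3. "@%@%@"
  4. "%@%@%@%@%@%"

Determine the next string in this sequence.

@%@%@%@%@%@%@%@%@%@%@

Apply φ to %@%@%@%@%@% symbol by symbol: %→@, @→%@%, %→@, @→%@%, %→@, @→%@%, %→@, @→%@%, %→@, @→%@%, %→@; joined: @ %@% @ %@% @ %@% @ %@% @ %@% @.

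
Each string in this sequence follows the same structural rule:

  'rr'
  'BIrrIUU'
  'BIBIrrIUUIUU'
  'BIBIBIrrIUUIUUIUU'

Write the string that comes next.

BIBIBIBIrrIUUIUUIUUIUU

Every step adds BI to the front and IUU to the end of the previous string.
One more step from BIBIBIrrIUUIUUIUU gives the answer.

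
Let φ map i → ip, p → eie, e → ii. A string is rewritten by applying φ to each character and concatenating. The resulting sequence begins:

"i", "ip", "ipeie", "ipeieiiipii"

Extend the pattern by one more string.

Apply φ to ipeieiiipii symbol by symbol: i→ip, p→eie, e→ii, i→ip, e→ii, i→ip, i→ip, i→ip, p→eie, i→ip, i→ip; joined: ip eie ii ip ii ip ip ip eie ip ip.

ipeieiiipiiipipipeieipip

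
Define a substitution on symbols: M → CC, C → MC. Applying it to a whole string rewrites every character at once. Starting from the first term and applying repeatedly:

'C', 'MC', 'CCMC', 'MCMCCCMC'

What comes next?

CCMCCCMCMCMCCCMC

Apply φ to MCMCCCMC symbol by symbol: M→CC, C→MC, M→CC, C→MC, C→MC, C→MC, M→CC, C→MC; joined: CC MC CC MC MC MC CC MC.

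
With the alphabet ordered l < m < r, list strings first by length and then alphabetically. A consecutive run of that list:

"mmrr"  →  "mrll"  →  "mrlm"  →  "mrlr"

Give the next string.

Find the rightmost character of mrlr below r, bump it to the next letter, and reset everything to its right to l.

mrml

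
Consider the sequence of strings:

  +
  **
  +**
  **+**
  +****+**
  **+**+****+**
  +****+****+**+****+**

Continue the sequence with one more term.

**+**+****+**+****+****+**+****+**

This is a Fibonacci-style word recurrence s(k) = s(k−2)·s(k−1): e.g. +·** = +**.
So term 8 is **+**+****+**·+****+****+**+****+**.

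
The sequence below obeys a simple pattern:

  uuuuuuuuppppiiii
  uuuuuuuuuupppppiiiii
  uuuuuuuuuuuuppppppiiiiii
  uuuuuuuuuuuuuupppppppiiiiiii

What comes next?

uuuuuuuuuuuuuuuuppppppppiiiiiiii

Each string has the form u^{2n+2} p^{n+1} i^{n+1}, where the shown terms are n = 3, 4, 5, 6.
At n = 7 the blocks have lengths 16, 8, 8.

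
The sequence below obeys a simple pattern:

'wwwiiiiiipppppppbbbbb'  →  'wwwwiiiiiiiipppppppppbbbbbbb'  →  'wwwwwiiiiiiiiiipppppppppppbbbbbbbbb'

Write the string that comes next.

The n-th term is n w's then 2n i's then 2n+1 p's then 2n-1 b's, where the shown terms are n = 3, 4, 5.
For the next term, n = 6, so the run lengths are 6, 12, 13, 11.

wwwwwwiiiiiiiiiiiipppppppppppppbbbbbbbbbbb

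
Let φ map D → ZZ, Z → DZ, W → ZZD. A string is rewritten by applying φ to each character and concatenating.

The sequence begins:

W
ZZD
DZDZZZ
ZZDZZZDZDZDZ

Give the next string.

Rewriting each symbol of ZZDZZZDZDZDZ: Z→DZ, Z→DZ, D→ZZ, Z→DZ, Z→DZ, Z→DZ, D→ZZ, Z→DZ, D→ZZ, Z→DZ, D→ZZ, Z→DZ, which concatenates to DZ DZ ZZ DZ DZ DZ ZZ DZ ZZ DZ ZZ DZ.

DZDZZZDZDZDZZZDZZZDZZZDZ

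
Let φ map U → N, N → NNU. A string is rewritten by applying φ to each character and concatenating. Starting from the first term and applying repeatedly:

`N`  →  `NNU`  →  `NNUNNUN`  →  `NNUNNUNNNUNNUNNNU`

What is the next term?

NNUNNUNNNUNNUNNNUNNUNNUNNNUNNUNNNUNNUNNUN

Replace each of the 17 characters of NNUNNUNNNUNNUNNNU in place — NNU NNU N NNU NNU N NNU NNU NNU N NNU NNU N NNU NNU NNU N — and concatenate.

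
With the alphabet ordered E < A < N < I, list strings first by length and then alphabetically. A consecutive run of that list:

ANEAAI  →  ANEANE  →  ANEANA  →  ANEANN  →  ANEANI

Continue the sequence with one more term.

ANEAIE

Treat ANEANI as a base-4 numeral over the given alphabet and add one, carrying through any trailing I's.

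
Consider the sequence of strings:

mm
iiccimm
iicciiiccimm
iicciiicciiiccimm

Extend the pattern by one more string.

The strings grow by a fixed prefix iicci each time.
One more step from iicciiicciiiccimm gives the answer.

iicciiicciiicciiiccimm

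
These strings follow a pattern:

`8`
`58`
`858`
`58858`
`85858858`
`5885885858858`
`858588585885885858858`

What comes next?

5885885858858858588585885885858858

From term 3 onward, concatenate the second-to-last term with the last: 8·58 = 858, 58·858 = 58858, …
Continuing: 5885885858858 · 858588585885885858858 gives term 8.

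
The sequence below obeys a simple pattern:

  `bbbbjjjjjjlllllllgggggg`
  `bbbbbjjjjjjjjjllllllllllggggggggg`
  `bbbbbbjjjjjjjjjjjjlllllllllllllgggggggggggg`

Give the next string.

bbbbbbbjjjjjjjjjjjjjjjllllllllllllllllggggggggggggggg

Reading off run lengths: b runs 4, 5, 6; j runs 6, 9, 12; l runs 7, 10, 13; g runs 6, 9, 12 — each is linear in n, where the shown terms are n = 2, 3, 4.
At n = 5 the blocks have lengths 7, 15, 16, 15.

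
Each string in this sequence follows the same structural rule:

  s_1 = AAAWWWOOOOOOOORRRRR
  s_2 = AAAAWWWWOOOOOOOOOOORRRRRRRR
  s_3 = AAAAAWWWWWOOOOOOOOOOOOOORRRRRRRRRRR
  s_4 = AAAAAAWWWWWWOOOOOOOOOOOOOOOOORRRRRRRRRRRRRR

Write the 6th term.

Reading off run lengths: A runs 3, 4, 5, 6; W runs 3, 4, 5, 6; O runs 8, 11, 14, 17; R runs 5, 8, 11, 14 — each is linear in n, where the shown terms are n = 2, 3, 4, 5.
For term 6, n = 7, so the run lengths are 8, 8, 23, 20.

AAAAAAAAWWWWWWWWOOOOOOOOOOOOOOOOOOOOOOORRRRRRRRRRRRRRRRRRRR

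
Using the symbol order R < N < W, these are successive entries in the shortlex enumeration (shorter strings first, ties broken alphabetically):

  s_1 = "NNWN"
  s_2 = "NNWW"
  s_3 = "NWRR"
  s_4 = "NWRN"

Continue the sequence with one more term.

NWRW

The successor of NWRN increments the rightmost position that isn't already W and resets every position after it to R.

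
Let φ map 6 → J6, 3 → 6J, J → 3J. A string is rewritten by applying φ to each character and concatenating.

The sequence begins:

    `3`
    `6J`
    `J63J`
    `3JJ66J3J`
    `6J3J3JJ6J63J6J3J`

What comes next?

Rewriting the 16 symbols of 6J3J3JJ6J63J6J3J one by one yields J6 3J 6J 3J 6J 3J 3J J6 3J J6 6J 3J J6 3J 6J 3J; concatenated:

J63J6J3J6J3J3JJ63JJ66J3JJ63J6J3J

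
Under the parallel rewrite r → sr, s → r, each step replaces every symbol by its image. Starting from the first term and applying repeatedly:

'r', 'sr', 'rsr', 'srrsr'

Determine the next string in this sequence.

Expanding srrsr: s→r, r→sr, r→sr, s→r, r→sr. Concatenated: r sr sr r sr.

rsrsrrsr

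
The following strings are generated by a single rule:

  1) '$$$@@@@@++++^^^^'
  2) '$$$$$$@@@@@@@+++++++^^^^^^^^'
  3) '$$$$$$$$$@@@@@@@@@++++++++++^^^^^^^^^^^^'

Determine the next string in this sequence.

$$$$$$$$$$$$@@@@@@@@@@@+++++++++++++^^^^^^^^^^^^^^^^

Term n consists of 3n $'s, followed by 2n+3 @'s, followed by 3n+1 +'s, followed by 4n ^'s (n = 1, 2, …).
Setting n = 4 gives 12, 11, 13, 16 characters in each block.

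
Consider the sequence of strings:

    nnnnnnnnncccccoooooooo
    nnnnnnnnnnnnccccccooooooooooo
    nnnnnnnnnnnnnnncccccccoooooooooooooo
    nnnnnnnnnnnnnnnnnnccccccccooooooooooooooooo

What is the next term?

nnnnnnnnnnnnnnnnnnnnncccccccccoooooooooooooooooooo

Each string has the form n^{3n+3} c^{n+3} o^{3n+2}, where the shown terms are n = 2, 3, 4, 5.
At n = 6 the blocks have lengths 21, 9, 20.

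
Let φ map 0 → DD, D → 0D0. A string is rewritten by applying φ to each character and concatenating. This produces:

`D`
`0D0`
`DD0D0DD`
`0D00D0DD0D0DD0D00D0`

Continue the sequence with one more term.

DD0D0DDDD0D0DD0D00D0DD0D0DD0D00D0DD0D0DDDD0D0DD

φ(0D00D0DD0D0DD0D00D0) expands symbol-by-symbol to DD 0D0 DD DD 0D0 DD 0D0 0D0 DD 0D0 DD 0D0 0D0 DD 0D0 DD DD 0D0 DD; joining the 19 pieces gives the next term.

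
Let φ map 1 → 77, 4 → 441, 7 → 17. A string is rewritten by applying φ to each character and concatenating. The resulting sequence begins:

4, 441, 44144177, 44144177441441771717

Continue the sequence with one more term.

Replace each of the 20 characters of 44144177441441771717 in place — 441 441 77 441 441 77 17 17 441 441 77 441 441 77 17 17 77 17 77 17 — and concatenate.

441441774414417717174414417744144177171777177717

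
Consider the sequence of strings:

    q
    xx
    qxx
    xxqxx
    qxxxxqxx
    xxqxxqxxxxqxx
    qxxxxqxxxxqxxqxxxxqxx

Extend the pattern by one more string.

This is a Fibonacci-style word recurrence s(k) = s(k−2)·s(k−1): e.g. q·xx = qxx.
The next term joins xxqxxqxxxxqxx and qxxxxqxxxxqxxqxxxxqxx.

xxqxxqxxxxqxxqxxxxqxxxxqxxqxxxxqxx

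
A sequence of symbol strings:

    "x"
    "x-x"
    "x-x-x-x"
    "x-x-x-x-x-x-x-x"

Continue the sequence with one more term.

Every step duplicates the string with '-' between the halves.
So the next term is two copies of x-x-x-x-x-x-x-x with '-' between the halves.

x-x-x-x-x-x-x-x-x-x-x-x-x-x-x-x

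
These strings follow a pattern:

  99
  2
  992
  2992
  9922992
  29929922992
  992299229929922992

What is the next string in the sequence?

Each term (from the third on) is the two preceding terms concatenated in order: term 3 = 99·2 = 992.
Continuing: 29929922992 · 992299229929922992 gives term 8.

29929922992992299229929922992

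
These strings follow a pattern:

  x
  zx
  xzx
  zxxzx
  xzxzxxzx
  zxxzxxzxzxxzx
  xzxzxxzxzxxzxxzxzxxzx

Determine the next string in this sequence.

zxxzxxzxzxxzxxzxzxxzxzxxzxxzxzxxzx

This is a Fibonacci-style word recurrence s(k) = s(k−2)·s(k−1): e.g. x·zx = xzx.
So term 8 is zxxzxxzxzxxzx·xzxzxxzxzxxzxxzxzxxzx.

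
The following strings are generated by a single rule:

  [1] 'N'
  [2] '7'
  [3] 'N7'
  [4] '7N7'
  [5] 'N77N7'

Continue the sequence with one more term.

7N7N77N7

This is a Fibonacci-style word recurrence s(k) = s(k−2)·s(k−1): e.g. N·7 = N7.
Continuing: 7N7 · N77N7 gives term 6.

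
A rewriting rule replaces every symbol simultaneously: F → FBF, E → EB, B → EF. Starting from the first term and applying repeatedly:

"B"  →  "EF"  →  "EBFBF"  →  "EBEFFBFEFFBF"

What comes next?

Apply φ to EBEFFBFEFFBF symbol by symbol: E→EB, B→EF, E→EB, F→FBF, F→FBF, B→EF, F→FBF, E→EB, F→FBF, F→FBF, B→EF, F→FBF; joined: EB EF EB FBF FBF EF FBF EB FBF FBF EF FBF.

EBEFEBFBFFBFEFFBFEBFBFFBFEFFBF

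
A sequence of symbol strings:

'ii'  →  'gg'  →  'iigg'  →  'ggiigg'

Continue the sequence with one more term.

This is a Fibonacci-style word recurrence s(k) = s(k−2)·s(k−1): e.g. ii·gg = iigg.
Continuing: iigg · ggiigg gives term 5.

iiggggiigg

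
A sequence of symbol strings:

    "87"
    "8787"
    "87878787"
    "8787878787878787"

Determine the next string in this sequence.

Every step duplicates the string.
So the next term is two copies of 8787878787878787.

87878787878787878787878787878787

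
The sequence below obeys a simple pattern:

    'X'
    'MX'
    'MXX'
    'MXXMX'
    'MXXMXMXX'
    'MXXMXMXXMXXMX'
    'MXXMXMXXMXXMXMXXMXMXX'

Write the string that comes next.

This is a Fibonacci-style word recurrence s(k) = s(k−1)·s(k−2): e.g. MX·X = MXX.
Continuing: MXXMXMXXMXXMXMXXMXMXX · MXXMXMXXMXXMX gives term 8.

MXXMXMXXMXXMXMXXMXMXXMXXMXMXXMXXMX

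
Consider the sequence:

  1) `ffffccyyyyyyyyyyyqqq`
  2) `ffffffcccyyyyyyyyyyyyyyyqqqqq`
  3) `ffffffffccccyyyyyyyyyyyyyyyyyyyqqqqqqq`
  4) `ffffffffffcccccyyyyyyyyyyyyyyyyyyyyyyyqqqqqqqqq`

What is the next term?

ffffffffffffccccccyyyyyyyyyyyyyyyyyyyyyyyyyyyqqqqqqqqqqq

Each string has the form f^{2n} c^{n} y^{4n+3} q^{2n-1}, where the shown terms are n = 2, 3, 4, 5.
Setting n = 6 gives 12, 6, 27, 11 characters in each block.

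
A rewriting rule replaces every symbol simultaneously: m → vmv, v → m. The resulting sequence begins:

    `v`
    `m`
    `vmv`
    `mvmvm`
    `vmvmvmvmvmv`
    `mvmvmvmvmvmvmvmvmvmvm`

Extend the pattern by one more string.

Rewriting the 21 symbols of mvmvmvmvmvmvmvmvmvmvm one by one yields vmv m vmv m vmv m vmv m vmv m vmv m vmv m vmv m vmv m vmv m vmv; concatenated:

vmvmvmvmvmvmvmvmvmvmvmvmvmvmvmvmvmvmvmvmvmv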